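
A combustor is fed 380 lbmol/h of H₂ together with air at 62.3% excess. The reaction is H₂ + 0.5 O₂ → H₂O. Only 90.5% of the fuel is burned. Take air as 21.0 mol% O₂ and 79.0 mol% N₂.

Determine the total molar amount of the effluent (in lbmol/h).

1680 lbmol/h

Stoichiometric O₂ = 0.5 × 380 = 190 lbmol/h; O₂ fed = 190 × 1.623 = 308.4 lbmol/h.
N₂ fed = 308.4 × 79/21 = 1160 lbmol/h.
Fuel reacted = 0.905 × 380 → ξ = 343.9 lbmol/h.
Outlet (n = n₀ + ν ξ):
  H₂: 380 − 1(343.9) = 36.1
  O₂: 308.4 − 0.5(343.9) = 136.4
  N₂: 1160 (inert)
  H₂O: 0 + 1(343.9) = 343.9
Total out = 36.1 + 136.4 + 1160 + 343.9 = 1676 lbmol/h.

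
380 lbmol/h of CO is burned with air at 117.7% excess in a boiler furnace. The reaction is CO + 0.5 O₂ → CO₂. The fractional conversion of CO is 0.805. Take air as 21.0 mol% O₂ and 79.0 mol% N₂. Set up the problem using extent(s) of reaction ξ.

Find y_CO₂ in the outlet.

Stoichiometric O₂ = 0.5 × 380 = 190 lbmol/h; O₂ fed = 190 × 2.177 = 413.6 lbmol/h.
N₂ fed = 413.6 × 79/21 = 1556 lbmol/h.
Fuel reacted = 0.805 × 380 → ξ = 305.9 lbmol/h.
Outlet (n = n₀ + ν ξ):
  CO: 380 − 1(305.9) = 74.1
  O₂: 413.6 − 0.5(305.9) = 260.7
  N₂: 1556 (inert)
  CO₂: 0 + 1(305.9) = 305.9
Total out = 2197 lbmol/h; y_CO₂ = 305.9 / 2197 = 0.1393.

0.139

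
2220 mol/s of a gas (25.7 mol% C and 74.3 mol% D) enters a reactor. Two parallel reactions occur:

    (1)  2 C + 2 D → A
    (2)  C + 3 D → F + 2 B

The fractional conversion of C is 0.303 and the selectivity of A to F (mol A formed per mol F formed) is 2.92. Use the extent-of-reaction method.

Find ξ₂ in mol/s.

ξ₂ = 25.3 mol/s

Conversion of C: C consumed = 0.303 × 570.5 = 172.9 mol/s = 2ξ₁ + 1ξ₂.
Selectivity: 1ξ₁ / (1ξ₂) = 2.92 → ξ₁ = 2.92 ξ₂.
Substitute: (2·2.92 + 1) ξ₂ = 172.9 → ξ₂ = 25.27 mol/s, ξ₁ = 73.8 mol/s.
Outlet amounts (n = n₀ + Σ ν·ξ):
  C: 570.5 − 2(73.8) − 1(25.27) = 397.7
  D: 1649 − 2(73.8) − 3(25.27) = 1426
  A: 0 + 1(73.8) = 73.8
  F: 0 + 1(25.27) = 25.27
  B: 0 + 2(25.27) = 50.55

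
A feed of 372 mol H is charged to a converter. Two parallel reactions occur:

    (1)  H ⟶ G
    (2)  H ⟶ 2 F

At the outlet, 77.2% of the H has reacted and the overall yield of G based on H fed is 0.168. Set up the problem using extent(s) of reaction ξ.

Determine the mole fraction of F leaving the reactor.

0.753

Yield of G: 1ξ₁ / 372 = 0.168 → ξ₁ = 62.5 mol.
Conversion of H: 1ξ₁ + 1ξ₂ = 0.772 × 372 = 287.2 → ξ₂ = 224.7 mol.
Outlet amounts (n = n₀ + Σ ν·ξ):
  H: 372 − 1(62.5) − 1(224.7) = 84.82
  G: 0 + 1(62.5) = 62.5
  F: 0 + 2(224.7) = 449.4
Total out = 596.7 mol; y_F = 449.4 / 596.7 = 0.7531.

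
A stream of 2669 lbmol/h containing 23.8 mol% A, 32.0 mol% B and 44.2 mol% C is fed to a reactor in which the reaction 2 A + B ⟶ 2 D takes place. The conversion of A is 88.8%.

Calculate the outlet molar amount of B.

572 lbmol/h

A reacted = 0.888 × 635.2 = 564.1 lbmol/h; ν_A = −2, so ξ = 564.1/2 = 282 lbmol/h.
Outlet amounts (n = n₀ + ν ξ):
  A: 635.2 − 2(282) = 71.14
  B: 854.1 − 1(282) = 572
  D: 0 + 2(282) = 564.1
  C: 1180 (inert)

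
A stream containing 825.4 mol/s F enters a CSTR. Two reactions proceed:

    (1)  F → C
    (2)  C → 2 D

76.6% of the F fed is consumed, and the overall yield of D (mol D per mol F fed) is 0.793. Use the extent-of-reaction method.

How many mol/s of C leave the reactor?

305 mol/s

Conversion of F: F consumed = 1ξ₁ = 0.766 × 825.4 → ξ₁ = 632.3 mol/s.
Yield of D: 2ξ₂ / 825.4 = 0.793 → ξ₂ = 327.3 mol/s.
Outlet amounts (n = n₀ + Σ ν·ξ):
  F: 825.4 − 1(632.3) = 193.1
  C: 0 + 1(632.3) − 1(327.3) = 305
  D: 0 + 2(327.3) = 654.5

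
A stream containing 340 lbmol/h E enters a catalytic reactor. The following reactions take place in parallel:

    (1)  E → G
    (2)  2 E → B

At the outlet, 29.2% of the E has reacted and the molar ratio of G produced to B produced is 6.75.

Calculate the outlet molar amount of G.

76.6 lbmol/h

Conversion of E: E consumed = 0.292 × 340 = 99.28 lbmol/h = 1ξ₁ + 2ξ₂.
Selectivity: 1ξ₁ / (1ξ₂) = 6.75 → ξ₁ = 6.75 ξ₂.
Substitute: (1·6.75 + 2) ξ₂ = 99.28 → ξ₂ = 11.35 lbmol/h, ξ₁ = 76.59 lbmol/h.
Outlet amounts (n = n₀ + Σ ν·ξ):
  E: 340 − 1(76.59) − 2(11.35) = 240.7
  G: 0 + 1(76.59) = 76.59
  B: 0 + 1(11.35) = 11.35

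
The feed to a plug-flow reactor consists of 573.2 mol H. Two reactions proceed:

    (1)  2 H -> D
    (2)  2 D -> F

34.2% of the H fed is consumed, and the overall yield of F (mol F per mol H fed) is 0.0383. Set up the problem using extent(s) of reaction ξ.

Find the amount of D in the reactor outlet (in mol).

Conversion of H: H consumed = 2ξ₁ = 0.342 × 573.2 → ξ₁ = 98.02 mol.
Yield of F: 1ξ₂ / 573.2 = 0.0383 → ξ₂ = 21.95 mol.
Outlet amounts (n = n₀ + Σ ν·ξ):
  H: 573.2 − 2(98.02) = 377.2
  D: 0 + 1(98.02) − 2(21.95) = 54.11
  F: 0 + 1(21.95) = 21.95

54.1 mol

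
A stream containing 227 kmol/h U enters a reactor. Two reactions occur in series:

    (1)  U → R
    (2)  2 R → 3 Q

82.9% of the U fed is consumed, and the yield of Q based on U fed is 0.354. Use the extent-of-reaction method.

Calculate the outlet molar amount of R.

135 kmol/h

Conversion of U: U consumed = 1ξ₁ = 0.829 × 227 → ξ₁ = 188.2 kmol/h.
Yield of Q: 3ξ₂ / 227 = 0.354 → ξ₂ = 26.79 kmol/h.
Outlet amounts (n = n₀ + Σ ν·ξ):
  U: 227 − 1(188.2) = 38.82
  R: 0 + 1(188.2) − 2(26.79) = 134.6
  Q: 0 + 3(26.79) = 80.36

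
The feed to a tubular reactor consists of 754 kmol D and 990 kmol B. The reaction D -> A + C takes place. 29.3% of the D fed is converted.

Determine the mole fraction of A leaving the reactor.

0.112

D reacted = 0.293 × 754 = 220.9 kmol; ν_D = −1, so ξ = 220.9/1 = 220.9 kmol.
Outlet amounts (n = n₀ + ν ξ):
  D: 754 − 1(220.9) = 533.1
  A: 0 + 1(220.9) = 220.9
  C: 0 + 1(220.9) = 220.9
  B: 990 (inert)
Total out = 1965 kmol; y_A = 220.9 / 1965 = 0.1124.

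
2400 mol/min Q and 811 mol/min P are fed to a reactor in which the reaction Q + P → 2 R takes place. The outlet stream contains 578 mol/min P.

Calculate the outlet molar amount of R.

466 mol/min

For P: n = n₀ − 1ξ → 578 = 811 − 1ξ, giving ξ = 233 mol/min.
Outlet amounts (n = n₀ + ν ξ):
  Q: 2400 − 1(233) = 2167
  P: 811 − 1(233) = 578
  R: 0 + 2(233) = 466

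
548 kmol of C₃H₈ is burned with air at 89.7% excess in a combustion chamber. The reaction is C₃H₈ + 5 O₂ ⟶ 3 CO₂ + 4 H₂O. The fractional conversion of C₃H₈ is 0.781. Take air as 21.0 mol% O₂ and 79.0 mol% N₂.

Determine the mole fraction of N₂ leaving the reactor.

Stoichiometric O₂ = 5 × 548 = 2740 kmol; O₂ fed = 2740 × 1.897 = 5198 kmol.
N₂ fed = 5198 × 79/21 = 19550 kmol.
Fuel reacted = 0.781 × 548 → ξ = 428 kmol.
Outlet (n = n₀ + ν ξ):
  C₃H₈: 548 − 1(428) = 120
  O₂: 5198 − 5(428) = 3058
  N₂: 19550 (inert)
  CO₂: 0 + 3(428) = 1284
  H₂O: 0 + 4(428) = 1712
Total out = 25730 kmol; y_N₂ = 19550 / 25730 = 0.76.

0.76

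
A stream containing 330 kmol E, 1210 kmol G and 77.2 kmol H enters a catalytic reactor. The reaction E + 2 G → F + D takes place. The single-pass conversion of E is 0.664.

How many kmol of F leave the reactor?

219 kmol

E reacted = 0.664 × 330 = 219.1 kmol; ν_E = −1, so ξ = 219.1/1 = 219.1 kmol.
Outlet amounts (n = n₀ + ν ξ):
  E: 330 − 1(219.1) = 110.9
  G: 1210 − 2(219.1) = 771.8
  F: 0 + 1(219.1) = 219.1
  D: 0 + 1(219.1) = 219.1
  H: 77.2 (inert)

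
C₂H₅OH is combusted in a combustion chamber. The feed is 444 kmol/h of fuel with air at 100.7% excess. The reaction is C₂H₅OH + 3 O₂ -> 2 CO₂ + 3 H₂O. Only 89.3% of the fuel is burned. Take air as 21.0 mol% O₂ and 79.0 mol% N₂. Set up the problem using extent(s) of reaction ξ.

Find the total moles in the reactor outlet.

Stoichiometric O₂ = 3 × 444 = 1332 kmol/h; O₂ fed = 1332 × 2.007 = 2673 kmol/h.
N₂ fed = 2673 × 79/21 = 10060 kmol/h.
Fuel reacted = 0.893 × 444 → ξ = 396.5 kmol/h.
Outlet (n = n₀ + ν ξ):
  C₂H₅OH: 444 − 1(396.5) = 47.51
  O₂: 2673 − 3(396.5) = 1484
  N₂: 10060 (inert)
  CO₂: 0 + 2(396.5) = 793
  H₂O: 0 + 3(396.5) = 1189
Total out = 47.51 + 1484 + 10060 + 793 + 1189 = 13570 kmol/h.

13600 kmol/h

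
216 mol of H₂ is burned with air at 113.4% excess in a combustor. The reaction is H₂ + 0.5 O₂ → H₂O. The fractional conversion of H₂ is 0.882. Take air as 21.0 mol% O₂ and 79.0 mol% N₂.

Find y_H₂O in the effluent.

0.156

Stoichiometric O₂ = 0.5 × 216 = 108 mol; O₂ fed = 108 × 2.134 = 230.5 mol.
N₂ fed = 230.5 × 79/21 = 867 mol.
Fuel reacted = 0.882 × 216 → ξ = 190.5 mol.
Outlet (n = n₀ + ν ξ):
  H₂: 216 − 1(190.5) = 25.49
  O₂: 230.5 − 0.5(190.5) = 135.2
  N₂: 867 (inert)
  H₂O: 0 + 1(190.5) = 190.5
Total out = 1218 mol; y_H₂O = 190.5 / 1218 = 0.1564.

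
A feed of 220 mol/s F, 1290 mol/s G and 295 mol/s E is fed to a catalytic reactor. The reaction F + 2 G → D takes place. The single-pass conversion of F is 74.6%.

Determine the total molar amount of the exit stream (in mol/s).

1480 mol/s

F reacted = 0.746 × 220 = 164.1 mol/s; ν_F = −1, so ξ = 164.1/1 = 164.1 mol/s.
Outlet amounts (n = n₀ + ν ξ):
  F: 220 − 1(164.1) = 55.88
  G: 1290 − 2(164.1) = 961.8
  D: 0 + 1(164.1) = 164.1
  E: 295 (inert)
Total out = 55.88 + 961.8 + 164.1 + 295 = 1477 mol/s.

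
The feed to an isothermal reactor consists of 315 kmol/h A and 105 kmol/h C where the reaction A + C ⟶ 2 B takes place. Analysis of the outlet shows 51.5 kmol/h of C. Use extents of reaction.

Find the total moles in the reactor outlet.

420 kmol/h

For C: n = n₀ − 1ξ → 51.5 = 105 − 1ξ, giving ξ = 53.5 kmol/h.
Outlet amounts (n = n₀ + ν ξ):
  A: 315 − 1(53.5) = 261.5
  C: 105 − 1(53.5) = 51.5
  B: 0 + 2(53.5) = 107
Total out = 261.5 + 51.5 + 107 = 420 kmol/h.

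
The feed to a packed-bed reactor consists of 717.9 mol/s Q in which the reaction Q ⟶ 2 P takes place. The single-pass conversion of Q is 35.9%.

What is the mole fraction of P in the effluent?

Q reacted = 0.359 × 717.9 = 257.7 mol/s; ν_Q = −1, so ξ = 257.7/1 = 257.7 mol/s.
Outlet amounts (n = n₀ + ν ξ):
  Q: 717.9 − 1(257.7) = 460.2
  P: 0 + 2(257.7) = 515.5
Total out = 975.6 mol/s; y_P = 515.5 / 975.6 = 0.5283.

0.528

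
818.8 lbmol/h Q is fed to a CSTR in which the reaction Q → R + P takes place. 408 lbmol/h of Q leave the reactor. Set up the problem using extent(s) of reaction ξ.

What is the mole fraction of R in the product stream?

0.334

For Q: n = n₀ − 1ξ → 408 = 818.8 − 1ξ, giving ξ = 410.8 lbmol/h.
Outlet amounts (n = n₀ + ν ξ):
  Q: 818.8 − 1(410.8) = 408
  R: 0 + 1(410.8) = 410.8
  P: 0 + 1(410.8) = 410.8
Total out = 1230 lbmol/h; y_R = 410.8 / 1230 = 0.3341.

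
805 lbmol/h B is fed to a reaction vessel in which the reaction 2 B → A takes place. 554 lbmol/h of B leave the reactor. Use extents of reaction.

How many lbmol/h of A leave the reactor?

For B: n = n₀ − 2ξ → 554 = 805 − 2ξ, giving ξ = 125.5 lbmol/h.
Outlet amounts (n = n₀ + ν ξ):
  B: 805 − 2(125.5) = 554
  A: 0 + 1(125.5) = 125.5

126 lbmol/h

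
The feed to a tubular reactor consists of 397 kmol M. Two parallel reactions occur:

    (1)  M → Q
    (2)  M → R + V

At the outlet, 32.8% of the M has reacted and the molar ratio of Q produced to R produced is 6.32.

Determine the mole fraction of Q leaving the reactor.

0.271

Conversion of M: M consumed = 0.328 × 397 = 130.2 kmol = 1ξ₁ + 1ξ₂.
Selectivity: 1ξ₁ / (1ξ₂) = 6.32 → ξ₁ = 6.32 ξ₂.
Substitute: (1·6.32 + 1) ξ₂ = 130.2 → ξ₂ = 17.79 kmol, ξ₁ = 112.4 kmol.
Outlet amounts (n = n₀ + Σ ν·ξ):
  M: 397 − 1(112.4) − 1(17.79) = 266.8
  Q: 0 + 1(112.4) = 112.4
  R: 0 + 1(17.79) = 17.79
  V: 0 + 1(17.79) = 17.79
Total out = 414.8 kmol; y_Q = 112.4 / 414.8 = 0.271.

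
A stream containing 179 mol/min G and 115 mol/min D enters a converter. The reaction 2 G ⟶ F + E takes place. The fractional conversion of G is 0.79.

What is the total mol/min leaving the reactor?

294 mol/min

G reacted = 0.79 × 179 = 141.4 mol/min; ν_G = −2, so ξ = 141.4/2 = 70.7 mol/min.
Outlet amounts (n = n₀ + ν ξ):
  G: 179 − 2(70.7) = 37.59
  F: 0 + 1(70.7) = 70.7
  E: 0 + 1(70.7) = 70.7
  D: 115 (inert)
Total out = 37.59 + 70.7 + 70.7 + 115 = 294 mol/min.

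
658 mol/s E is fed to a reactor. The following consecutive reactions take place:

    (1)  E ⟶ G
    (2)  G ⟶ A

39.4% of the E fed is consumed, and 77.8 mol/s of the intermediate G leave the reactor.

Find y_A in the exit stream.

0.276

Conversion of E: E consumed = 1ξ₁ = 0.394 × 658 → ξ₁ = 259.3 mol/s.
G balance: n_G = 0 + 1ξ₁ − 1ξ₂ = 77.8 → ξ₂ = (1·259.3 − 77.8)/1 = 181.5 mol/s.
Outlet amounts (n = n₀ + Σ ν·ξ):
  E: 658 − 1(259.3) = 398.7
  G: 0 + 1(259.3) − 1(181.5) = 77.8
  A: 0 + 1(181.5) = 181.5
Total out = 658 mol/s; y_A = 181.5 / 658 = 0.2758.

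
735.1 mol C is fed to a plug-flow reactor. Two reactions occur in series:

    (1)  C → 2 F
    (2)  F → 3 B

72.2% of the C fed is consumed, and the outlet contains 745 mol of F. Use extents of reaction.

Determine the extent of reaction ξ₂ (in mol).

ξ₂ = 316 mol

Conversion of C: C consumed = 1ξ₁ = 0.722 × 735.1 → ξ₁ = 530.7 mol.
F balance: n_F = 0 + 2ξ₁ − 1ξ₂ = 745 → ξ₂ = (2·530.7 − 745)/1 = 316.5 mol.
Outlet amounts (n = n₀ + Σ ν·ξ):
  C: 735.1 − 1(530.7) = 204.4
  F: 0 + 2(530.7) − 1(316.5) = 745
  B: 0 + 3(316.5) = 949.5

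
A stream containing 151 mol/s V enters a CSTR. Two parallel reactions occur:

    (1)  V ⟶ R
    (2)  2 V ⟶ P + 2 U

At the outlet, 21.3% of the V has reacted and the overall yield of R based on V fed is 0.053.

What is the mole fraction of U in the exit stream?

0.148

Yield of R: 1ξ₁ / 151 = 0.053 → ξ₁ = 8.003 mol/s.
Conversion of V: 1ξ₁ + 2ξ₂ = 0.213 × 151 = 32.16 → ξ₂ = 12.08 mol/s.
Outlet amounts (n = n₀ + Σ ν·ξ):
  V: 151 − 1(8.003) − 2(12.08) = 118.8
  R: 0 + 1(8.003) = 8.003
  P: 0 + 1(12.08) = 12.08
  U: 0 + 2(12.08) = 24.16
Total out = 163.1 mol/s; y_U = 24.16 / 163.1 = 0.1481.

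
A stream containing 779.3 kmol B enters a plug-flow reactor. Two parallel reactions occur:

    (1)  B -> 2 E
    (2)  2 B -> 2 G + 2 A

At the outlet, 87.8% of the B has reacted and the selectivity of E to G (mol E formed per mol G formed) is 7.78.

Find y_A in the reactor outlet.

Conversion of B: B consumed = 0.878 × 779.3 = 684.2 kmol = 1ξ₁ + 2ξ₂.
Selectivity: 2ξ₁ / (2ξ₂) = 7.78 → ξ₁ = 7.78 ξ₂.
Substitute: (1·7.78 + 2) ξ₂ = 684.2 → ξ₂ = 69.96 kmol, ξ₁ = 544.3 kmol.
Outlet amounts (n = n₀ + Σ ν·ξ):
  B: 779.3 − 1(544.3) − 2(69.96) = 95.07
  E: 0 + 2(544.3) = 1089
  G: 0 + 2(69.96) = 139.9
  A: 0 + 2(69.96) = 139.9
Total out = 1464 kmol; y_A = 139.9 / 1464 = 0.09561.

0.0956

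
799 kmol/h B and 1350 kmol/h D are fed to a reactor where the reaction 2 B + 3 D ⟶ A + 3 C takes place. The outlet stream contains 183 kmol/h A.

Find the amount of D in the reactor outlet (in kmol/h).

For A: n = n₀ + 1ξ → 183 = 0 + 1ξ, giving ξ = 183 kmol/h.
Outlet amounts (n = n₀ + ν ξ):
  B: 799 − 2(183) = 433
  D: 1350 − 3(183) = 801
  A: 0 + 1(183) = 183
  C: 0 + 3(183) = 549

801 kmol/h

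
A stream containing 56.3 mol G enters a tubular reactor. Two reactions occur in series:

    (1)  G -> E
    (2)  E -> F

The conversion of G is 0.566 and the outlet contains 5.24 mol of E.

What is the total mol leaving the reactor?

56.3 mol

Conversion of G: G consumed = 1ξ₁ = 0.566 × 56.3 → ξ₁ = 31.87 mol.
E balance: n_E = 0 + 1ξ₁ − 1ξ₂ = 5.24 → ξ₂ = (1·31.87 − 5.24)/1 = 26.63 mol.
Outlet amounts (n = n₀ + Σ ν·ξ):
  G: 56.3 − 1(31.87) = 24.43
  E: 0 + 1(31.87) − 1(26.63) = 5.24
  F: 0 + 1(26.63) = 26.63
Total out = 24.43 + 5.24 + 26.63 = 56.3 mol.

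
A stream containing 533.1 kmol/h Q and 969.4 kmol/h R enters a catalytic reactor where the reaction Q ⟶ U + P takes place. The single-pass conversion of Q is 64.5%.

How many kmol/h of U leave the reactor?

344 kmol/h

Q reacted = 0.645 × 533.1 = 343.8 kmol/h; ν_Q = −1, so ξ = 343.8/1 = 343.8 kmol/h.
Outlet amounts (n = n₀ + ν ξ):
  Q: 533.1 − 1(343.8) = 189.3
  U: 0 + 1(343.8) = 343.8
  P: 0 + 1(343.8) = 343.8
  R: 969.4 (inert)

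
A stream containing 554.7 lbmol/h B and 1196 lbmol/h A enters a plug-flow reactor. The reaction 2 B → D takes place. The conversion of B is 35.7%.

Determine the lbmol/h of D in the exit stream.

99 lbmol/h

B reacted = 0.357 × 554.7 = 198 lbmol/h; ν_B = −2, so ξ = 198/2 = 99.01 lbmol/h.
Outlet amounts (n = n₀ + ν ξ):
  B: 554.7 − 2(99.01) = 356.7
  D: 0 + 1(99.01) = 99.01
  A: 1196 (inert)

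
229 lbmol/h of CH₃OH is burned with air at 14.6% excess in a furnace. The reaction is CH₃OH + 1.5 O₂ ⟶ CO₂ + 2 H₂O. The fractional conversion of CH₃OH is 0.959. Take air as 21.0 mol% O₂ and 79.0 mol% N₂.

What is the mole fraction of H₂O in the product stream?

Stoichiometric O₂ = 1.5 × 229 = 343.5 lbmol/h; O₂ fed = 343.5 × 1.146 = 393.7 lbmol/h.
N₂ fed = 393.7 × 79/21 = 1481 lbmol/h.
Fuel reacted = 0.959 × 229 → ξ = 219.6 lbmol/h.
Outlet (n = n₀ + ν ξ):
  CH₃OH: 229 − 1(219.6) = 9.389
  O₂: 393.7 − 1.5(219.6) = 64.23
  N₂: 1481 (inert)
  CO₂: 0 + 1(219.6) = 219.6
  H₂O: 0 + 2(219.6) = 439.2
Total out = 2213 lbmol/h; y_H₂O = 439.2 / 2213 = 0.1984.

0.198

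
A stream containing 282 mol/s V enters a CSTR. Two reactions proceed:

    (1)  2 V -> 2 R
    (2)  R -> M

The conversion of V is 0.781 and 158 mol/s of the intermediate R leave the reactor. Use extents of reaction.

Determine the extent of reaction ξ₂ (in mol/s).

Conversion of V: V consumed = 2ξ₁ = 0.781 × 282 → ξ₁ = 110.1 mol/s.
R balance: n_R = 0 + 2ξ₁ − 1ξ₂ = 158 → ξ₂ = (2·110.1 − 158)/1 = 62.24 mol/s.
Outlet amounts (n = n₀ + Σ ν·ξ):
  V: 282 − 2(110.1) = 61.76
  R: 0 + 2(110.1) − 1(62.24) = 158
  M: 0 + 1(62.24) = 62.24

ξ₂ = 62.2 mol/s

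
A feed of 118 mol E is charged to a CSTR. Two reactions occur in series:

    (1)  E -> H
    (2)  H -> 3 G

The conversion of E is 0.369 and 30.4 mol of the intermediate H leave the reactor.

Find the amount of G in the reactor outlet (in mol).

39.4 mol

Conversion of E: E consumed = 1ξ₁ = 0.369 × 118 → ξ₁ = 43.54 mol.
H balance: n_H = 0 + 1ξ₁ − 1ξ₂ = 30.4 → ξ₂ = (1·43.54 − 30.4)/1 = 13.14 mol.
Outlet amounts (n = n₀ + Σ ν·ξ):
  E: 118 − 1(43.54) = 74.46
  H: 0 + 1(43.54) − 1(13.14) = 30.4
  G: 0 + 3(13.14) = 39.43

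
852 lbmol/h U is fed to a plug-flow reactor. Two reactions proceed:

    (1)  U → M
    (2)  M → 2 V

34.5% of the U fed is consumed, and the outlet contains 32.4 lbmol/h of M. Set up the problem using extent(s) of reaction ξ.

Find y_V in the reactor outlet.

Conversion of U: U consumed = 1ξ₁ = 0.345 × 852 → ξ₁ = 293.9 lbmol/h.
M balance: n_M = 0 + 1ξ₁ − 1ξ₂ = 32.4 → ξ₂ = (1·293.9 − 32.4)/1 = 261.5 lbmol/h.
Outlet amounts (n = n₀ + Σ ν·ξ):
  U: 852 − 1(293.9) = 558.1
  M: 0 + 1(293.9) − 1(261.5) = 32.4
  V: 0 + 2(261.5) = 523.1
Total out = 1114 lbmol/h; y_V = 523.1 / 1114 = 0.4697.

0.47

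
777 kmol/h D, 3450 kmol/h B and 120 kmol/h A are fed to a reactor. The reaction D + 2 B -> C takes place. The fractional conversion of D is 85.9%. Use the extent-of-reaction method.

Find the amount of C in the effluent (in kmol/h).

667 kmol/h

D reacted = 0.859 × 777 = 667.4 kmol/h; ν_D = −1, so ξ = 667.4/1 = 667.4 kmol/h.
Outlet amounts (n = n₀ + ν ξ):
  D: 777 − 1(667.4) = 109.6
  B: 3450 − 2(667.4) = 2115
  C: 0 + 1(667.4) = 667.4
  A: 120 (inert)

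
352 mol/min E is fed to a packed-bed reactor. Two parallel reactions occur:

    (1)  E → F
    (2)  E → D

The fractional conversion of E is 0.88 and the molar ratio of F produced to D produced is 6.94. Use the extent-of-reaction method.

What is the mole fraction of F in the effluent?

Conversion of E: E consumed = 0.88 × 352 = 309.8 mol/min = 1ξ₁ + 1ξ₂.
Selectivity: 1ξ₁ / (1ξ₂) = 6.94 → ξ₁ = 6.94 ξ₂.
Substitute: (1·6.94 + 1) ξ₂ = 309.8 → ξ₂ = 39.01 mol/min, ξ₁ = 270.7 mol/min.
Outlet amounts (n = n₀ + Σ ν·ξ):
  E: 352 − 1(270.7) − 1(39.01) = 42.24
  F: 0 + 1(270.7) = 270.7
  D: 0 + 1(39.01) = 39.01
Total out = 352 mol/min; y_F = 270.7 / 352 = 0.7692.

0.769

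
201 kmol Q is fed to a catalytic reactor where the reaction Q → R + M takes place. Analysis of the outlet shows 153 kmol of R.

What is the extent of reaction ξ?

For R: n = n₀ + 1ξ → 153 = 0 + 1ξ, giving ξ = 153 kmol.
Outlet amounts (n = n₀ + ν ξ):
  Q: 201 − 1(153) = 48
  R: 0 + 1(153) = 153
  M: 0 + 1(153) = 153

ξ = 153 kmol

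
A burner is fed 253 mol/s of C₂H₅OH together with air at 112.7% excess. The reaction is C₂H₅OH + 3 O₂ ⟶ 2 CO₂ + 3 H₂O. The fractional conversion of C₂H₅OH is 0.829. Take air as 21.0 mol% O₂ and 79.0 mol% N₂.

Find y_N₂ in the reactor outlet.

Stoichiometric O₂ = 3 × 253 = 759 mol/s; O₂ fed = 759 × 2.127 = 1614 mol/s.
N₂ fed = 1614 × 79/21 = 6073 mol/s.
Fuel reacted = 0.829 × 253 → ξ = 209.7 mol/s.
Outlet (n = n₀ + ν ξ):
  C₂H₅OH: 253 − 1(209.7) = 43.26
  O₂: 1614 − 3(209.7) = 985.2
  N₂: 6073 (inert)
  CO₂: 0 + 2(209.7) = 419.5
  H₂O: 0 + 3(209.7) = 629.2
Total out = 8150 mol/s; y_N₂ = 6073 / 8150 = 0.7451.

0.745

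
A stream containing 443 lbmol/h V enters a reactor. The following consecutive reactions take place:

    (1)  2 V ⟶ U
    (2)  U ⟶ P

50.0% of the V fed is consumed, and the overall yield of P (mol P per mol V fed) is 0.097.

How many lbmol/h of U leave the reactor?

Conversion of V: V consumed = 2ξ₁ = 0.5 × 443 → ξ₁ = 110.8 lbmol/h.
Yield of P: 1ξ₂ / 443 = 0.097 → ξ₂ = 42.97 lbmol/h.
Outlet amounts (n = n₀ + Σ ν·ξ):
  V: 443 − 2(110.8) = 221.5
  U: 0 + 1(110.8) − 1(42.97) = 67.78
  P: 0 + 1(42.97) = 42.97

67.8 lbmol/h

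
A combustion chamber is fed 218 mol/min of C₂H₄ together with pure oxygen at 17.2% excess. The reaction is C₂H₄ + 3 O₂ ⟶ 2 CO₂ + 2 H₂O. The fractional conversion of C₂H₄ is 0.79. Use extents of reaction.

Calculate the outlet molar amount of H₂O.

Stoichiometric O₂ = 3 × 218 = 654 mol/min; O₂ fed = 654 × 1.172 = 766.5 mol/min.
Fuel reacted = 0.79 × 218 → ξ = 172.2 mol/min.
Outlet (n = n₀ + ν ξ):
  C₂H₄: 218 − 1(172.2) = 45.78
  O₂: 766.5 − 3(172.2) = 249.8
  CO₂: 0 + 2(172.2) = 344.4
  H₂O: 0 + 2(172.2) = 344.4

344 mol/min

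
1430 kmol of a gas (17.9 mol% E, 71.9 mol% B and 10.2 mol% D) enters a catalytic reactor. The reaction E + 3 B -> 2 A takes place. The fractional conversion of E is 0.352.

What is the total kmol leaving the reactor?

E reacted = 0.352 × 256 = 90.1 kmol; ν_E = −1, so ξ = 90.1/1 = 90.1 kmol.
Outlet amounts (n = n₀ + ν ξ):
  E: 256 − 1(90.1) = 165.9
  B: 1028 − 3(90.1) = 757.9
  A: 0 + 2(90.1) = 180.2
  D: 145.9 (inert)
Total out = 165.9 + 757.9 + 180.2 + 145.9 = 1250 kmol.

1250 kmol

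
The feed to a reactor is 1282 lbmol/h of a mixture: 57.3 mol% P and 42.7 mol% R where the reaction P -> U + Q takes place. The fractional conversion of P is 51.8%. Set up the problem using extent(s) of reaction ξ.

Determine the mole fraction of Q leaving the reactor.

0.229

P reacted = 0.518 × 734.6 = 380.5 lbmol/h; ν_P = −1, so ξ = 380.5/1 = 380.5 lbmol/h.
Outlet amounts (n = n₀ + ν ξ):
  P: 734.6 − 1(380.5) = 354.1
  U: 0 + 1(380.5) = 380.5
  Q: 0 + 1(380.5) = 380.5
  R: 547.4 (inert)
Total out = 1663 lbmol/h; y_Q = 380.5 / 1663 = 0.2289.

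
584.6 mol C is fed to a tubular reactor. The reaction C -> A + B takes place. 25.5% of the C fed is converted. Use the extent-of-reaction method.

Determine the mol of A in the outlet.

C reacted = 0.255 × 584.6 = 149.1 mol; ν_C = −1, so ξ = 149.1/1 = 149.1 mol.
Outlet amounts (n = n₀ + ν ξ):
  C: 584.6 − 1(149.1) = 435.5
  A: 0 + 1(149.1) = 149.1
  B: 0 + 1(149.1) = 149.1

149 mol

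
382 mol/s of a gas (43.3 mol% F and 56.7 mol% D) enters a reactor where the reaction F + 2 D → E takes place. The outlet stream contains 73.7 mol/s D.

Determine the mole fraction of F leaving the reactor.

0.393

For D: n = n₀ − 2ξ → 73.7 = 216.6 − 2ξ, giving ξ = 71.45 mol/s.
Outlet amounts (n = n₀ + ν ξ):
  F: 165.4 − 1(71.45) = 93.96
  D: 216.6 − 2(71.45) = 73.7
  E: 0 + 1(71.45) = 71.45
Total out = 239.1 mol/s; y_F = 93.96 / 239.1 = 0.393.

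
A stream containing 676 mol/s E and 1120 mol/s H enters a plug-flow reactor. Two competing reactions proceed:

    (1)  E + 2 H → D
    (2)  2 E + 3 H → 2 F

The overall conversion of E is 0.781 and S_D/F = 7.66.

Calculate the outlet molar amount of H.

94.6 mol/s

Conversion of E: E consumed = 0.781 × 676 = 528 mol/s = 1ξ₁ + 2ξ₂.
Selectivity: 1ξ₁ / (2ξ₂) = 7.66 → ξ₁ = 15.32 ξ₂.
Substitute: (1·15.32 + 2) ξ₂ = 528 → ξ₂ = 30.48 mol/s, ξ₁ = 467 mol/s.
Outlet amounts (n = n₀ + Σ ν·ξ):
  E: 676 − 1(467) − 2(30.48) = 148
  H: 1120 − 2(467) − 3(30.48) = 94.57
  D: 0 + 1(467) = 467
  F: 0 + 2(30.48) = 60.96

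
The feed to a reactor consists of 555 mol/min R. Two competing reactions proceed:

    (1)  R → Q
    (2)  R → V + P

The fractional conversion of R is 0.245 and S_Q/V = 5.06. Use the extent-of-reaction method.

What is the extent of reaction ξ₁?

Conversion of R: R consumed = 0.245 × 555 = 136 mol/min = 1ξ₁ + 1ξ₂.
Selectivity: 1ξ₁ / (1ξ₂) = 5.06 → ξ₁ = 5.06 ξ₂.
Substitute: (1·5.06 + 1) ξ₂ = 136 → ξ₂ = 22.44 mol/min, ξ₁ = 113.5 mol/min.
Outlet amounts (n = n₀ + Σ ν·ξ):
  R: 555 − 1(113.5) − 1(22.44) = 419
  Q: 0 + 1(113.5) = 113.5
  V: 0 + 1(22.44) = 22.44
  P: 0 + 1(22.44) = 22.44

ξ₁ = 114 mol/min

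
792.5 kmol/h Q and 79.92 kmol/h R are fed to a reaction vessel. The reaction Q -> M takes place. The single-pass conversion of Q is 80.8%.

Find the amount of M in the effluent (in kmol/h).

640 kmol/h

Q reacted = 0.808 × 792.5 = 640.3 kmol/h; ν_Q = −1, so ξ = 640.3/1 = 640.3 kmol/h.
Outlet amounts (n = n₀ + ν ξ):
  Q: 792.5 − 1(640.3) = 152.2
  M: 0 + 1(640.3) = 640.3
  R: 79.92 (inert)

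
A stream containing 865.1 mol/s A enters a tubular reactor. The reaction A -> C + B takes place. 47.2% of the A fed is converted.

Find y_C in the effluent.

A reacted = 0.472 × 865.1 = 408.3 mol/s; ν_A = −1, so ξ = 408.3/1 = 408.3 mol/s.
Outlet amounts (n = n₀ + ν ξ):
  A: 865.1 − 1(408.3) = 456.8
  C: 0 + 1(408.3) = 408.3
  B: 0 + 1(408.3) = 408.3
Total out = 1273 mol/s; y_C = 408.3 / 1273 = 0.3207.

0.321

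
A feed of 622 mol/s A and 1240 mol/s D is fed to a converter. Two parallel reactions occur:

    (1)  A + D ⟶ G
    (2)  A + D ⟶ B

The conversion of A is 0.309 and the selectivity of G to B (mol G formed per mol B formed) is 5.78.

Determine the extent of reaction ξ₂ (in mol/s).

Conversion of A: A consumed = 0.309 × 622 = 192.2 mol/s = 1ξ₁ + 1ξ₂.
Selectivity: 1ξ₁ / (1ξ₂) = 5.78 → ξ₁ = 5.78 ξ₂.
Substitute: (1·5.78 + 1) ξ₂ = 192.2 → ξ₂ = 28.35 mol/s, ξ₁ = 163.9 mol/s.
Outlet amounts (n = n₀ + Σ ν·ξ):
  A: 622 − 1(163.9) − 1(28.35) = 429.8
  D: 1240 − 1(163.9) − 1(28.35) = 1048
  G: 0 + 1(163.9) = 163.9
  B: 0 + 1(28.35) = 28.35

ξ₂ = 28.3 mol/s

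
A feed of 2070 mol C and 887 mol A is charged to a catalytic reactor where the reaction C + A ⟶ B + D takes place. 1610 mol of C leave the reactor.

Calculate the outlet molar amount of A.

427 mol

For C: n = n₀ − 1ξ → 1610 = 2070 − 1ξ, giving ξ = 460 mol.
Outlet amounts (n = n₀ + ν ξ):
  C: 2070 − 1(460) = 1610
  A: 887 − 1(460) = 427
  B: 0 + 1(460) = 460
  D: 0 + 1(460) = 460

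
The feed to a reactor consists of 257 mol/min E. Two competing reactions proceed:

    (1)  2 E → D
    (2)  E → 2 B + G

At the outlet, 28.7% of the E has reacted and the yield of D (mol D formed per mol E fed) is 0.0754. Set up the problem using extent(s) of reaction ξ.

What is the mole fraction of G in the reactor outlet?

0.114

Yield of D: 1ξ₁ / 257 = 0.0754 → ξ₁ = 19.38 mol/min.
Conversion of E: 2ξ₁ + 1ξ₂ = 0.287 × 257 = 73.76 → ξ₂ = 35 mol/min.
Outlet amounts (n = n₀ + Σ ν·ξ):
  E: 257 − 2(19.38) − 1(35) = 183.2
  D: 0 + 1(19.38) = 19.38
  B: 0 + 2(35) = 70.01
  G: 0 + 1(35) = 35
Total out = 307.6 mol/min; y_G = 35 / 307.6 = 0.1138.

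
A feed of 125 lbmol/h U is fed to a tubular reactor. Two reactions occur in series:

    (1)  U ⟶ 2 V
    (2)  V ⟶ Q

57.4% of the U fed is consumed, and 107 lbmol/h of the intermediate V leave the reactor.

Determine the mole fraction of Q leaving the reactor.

Conversion of U: U consumed = 1ξ₁ = 0.574 × 125 → ξ₁ = 71.75 lbmol/h.
V balance: n_V = 0 + 2ξ₁ − 1ξ₂ = 107 → ξ₂ = (2·71.75 − 107)/1 = 36.5 lbmol/h.
Outlet amounts (n = n₀ + Σ ν·ξ):
  U: 125 − 1(71.75) = 53.25
  V: 0 + 2(71.75) − 1(36.5) = 107
  Q: 0 + 1(36.5) = 36.5
Total out = 196.8 lbmol/h; y_Q = 36.5 / 196.8 = 0.1855.

0.186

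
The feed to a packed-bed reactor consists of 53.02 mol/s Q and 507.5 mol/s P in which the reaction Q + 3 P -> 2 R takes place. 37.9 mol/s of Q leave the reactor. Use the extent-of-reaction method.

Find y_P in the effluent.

For Q: n = n₀ − 1ξ → 37.9 = 53.02 − 1ξ, giving ξ = 15.12 mol/s.
Outlet amounts (n = n₀ + ν ξ):
  Q: 53.02 − 1(15.12) = 37.9
  P: 507.5 − 3(15.12) = 462.1
  R: 0 + 2(15.12) = 30.24
Total out = 530.3 mol/s; y_P = 462.1 / 530.3 = 0.8715.

0.872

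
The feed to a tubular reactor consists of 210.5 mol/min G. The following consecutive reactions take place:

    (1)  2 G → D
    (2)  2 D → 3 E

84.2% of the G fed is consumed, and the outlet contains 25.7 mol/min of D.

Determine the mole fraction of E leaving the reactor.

Conversion of G: G consumed = 2ξ₁ = 0.842 × 210.5 → ξ₁ = 88.62 mol/min.
D balance: n_D = 0 + 1ξ₁ − 2ξ₂ = 25.7 → ξ₂ = (1·88.62 − 25.7)/2 = 31.46 mol/min.
Outlet amounts (n = n₀ + Σ ν·ξ):
  G: 210.5 − 2(88.62) = 33.26
  D: 0 + 1(88.62) − 2(31.46) = 25.7
  E: 0 + 3(31.46) = 94.38
Total out = 153.3 mol/min; y_E = 94.38 / 153.3 = 0.6155.

0.616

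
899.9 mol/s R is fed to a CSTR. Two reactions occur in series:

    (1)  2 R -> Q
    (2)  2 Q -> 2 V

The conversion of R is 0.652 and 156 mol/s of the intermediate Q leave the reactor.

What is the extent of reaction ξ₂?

ξ₂ = 68.7 mol/s

Conversion of R: R consumed = 2ξ₁ = 0.652 × 899.9 → ξ₁ = 293.4 mol/s.
Q balance: n_Q = 0 + 1ξ₁ − 2ξ₂ = 156 → ξ₂ = (1·293.4 − 156)/2 = 68.68 mol/s.
Outlet amounts (n = n₀ + Σ ν·ξ):
  R: 899.9 − 2(293.4) = 313.2
  Q: 0 + 1(293.4) − 2(68.68) = 156
  V: 0 + 2(68.68) = 137.4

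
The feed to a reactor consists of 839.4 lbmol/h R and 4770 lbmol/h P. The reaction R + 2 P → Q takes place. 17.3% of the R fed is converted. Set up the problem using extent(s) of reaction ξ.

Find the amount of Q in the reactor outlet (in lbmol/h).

R reacted = 0.173 × 839.4 = 145.2 lbmol/h; ν_R = −1, so ξ = 145.2/1 = 145.2 lbmol/h.
Outlet amounts (n = n₀ + ν ξ):
  R: 839.4 − 1(145.2) = 694.2
  P: 4770 − 2(145.2) = 4480
  Q: 0 + 1(145.2) = 145.2

145 lbmol/h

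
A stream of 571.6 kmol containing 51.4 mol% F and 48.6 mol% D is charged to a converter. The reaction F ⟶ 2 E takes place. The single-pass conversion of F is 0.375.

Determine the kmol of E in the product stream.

F reacted = 0.375 × 293.8 = 110.2 kmol; ν_F = −1, so ξ = 110.2/1 = 110.2 kmol.
Outlet amounts (n = n₀ + ν ξ):
  F: 293.8 − 1(110.2) = 183.6
  E: 0 + 2(110.2) = 220.4
  D: 277.8 (inert)

220 kmol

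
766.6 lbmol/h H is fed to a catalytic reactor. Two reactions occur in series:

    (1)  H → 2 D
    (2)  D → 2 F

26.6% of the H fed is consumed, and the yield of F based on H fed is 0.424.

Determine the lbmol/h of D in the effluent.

245 lbmol/h

Conversion of H: H consumed = 1ξ₁ = 0.266 × 766.6 → ξ₁ = 203.9 lbmol/h.
Yield of F: 2ξ₂ / 766.6 = 0.424 → ξ₂ = 162.5 lbmol/h.
Outlet amounts (n = n₀ + Σ ν·ξ):
  H: 766.6 − 1(203.9) = 562.7
  D: 0 + 2(203.9) − 1(162.5) = 245.3
  F: 0 + 2(162.5) = 325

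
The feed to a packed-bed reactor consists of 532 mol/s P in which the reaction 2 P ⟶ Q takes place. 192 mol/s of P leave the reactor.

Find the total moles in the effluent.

362 mol/s

For P: n = n₀ − 2ξ → 192 = 532 − 2ξ, giving ξ = 170 mol/s.
Outlet amounts (n = n₀ + ν ξ):
  P: 532 − 2(170) = 192
  Q: 0 + 1(170) = 170
Total out = 192 + 170 = 362 mol/s.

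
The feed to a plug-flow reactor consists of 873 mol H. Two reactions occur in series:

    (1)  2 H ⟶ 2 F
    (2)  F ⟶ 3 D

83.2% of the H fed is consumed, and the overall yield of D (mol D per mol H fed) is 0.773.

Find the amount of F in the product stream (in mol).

501 mol

Conversion of H: H consumed = 2ξ₁ = 0.832 × 873 → ξ₁ = 363.2 mol.
Yield of D: 3ξ₂ / 873 = 0.773 → ξ₂ = 224.9 mol.
Outlet amounts (n = n₀ + Σ ν·ξ):
  H: 873 − 2(363.2) = 146.7
  F: 0 + 2(363.2) − 1(224.9) = 501.4
  D: 0 + 3(224.9) = 674.8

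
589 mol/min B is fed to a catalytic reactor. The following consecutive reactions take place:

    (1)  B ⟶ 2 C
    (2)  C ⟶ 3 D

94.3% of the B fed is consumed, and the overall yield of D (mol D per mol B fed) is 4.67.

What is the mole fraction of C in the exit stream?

0.0651

Conversion of B: B consumed = 1ξ₁ = 0.943 × 589 → ξ₁ = 555.4 mol/min.
Yield of D: 3ξ₂ / 589 = 4.67 → ξ₂ = 916.9 mol/min.
Outlet amounts (n = n₀ + Σ ν·ξ):
  B: 589 − 1(555.4) = 33.57
  C: 0 + 2(555.4) − 1(916.9) = 194
  D: 0 + 3(916.9) = 2751
Total out = 2978 mol/min; y_C = 194 / 2978 = 0.06513.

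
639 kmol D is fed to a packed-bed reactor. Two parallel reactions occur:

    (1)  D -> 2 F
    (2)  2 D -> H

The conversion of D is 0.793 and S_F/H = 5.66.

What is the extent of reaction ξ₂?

ξ₂ = 105 kmol

Conversion of D: D consumed = 0.793 × 639 = 506.7 kmol = 1ξ₁ + 2ξ₂.
Selectivity: 2ξ₁ / (1ξ₂) = 5.66 → ξ₁ = 2.83 ξ₂.
Substitute: (1·2.83 + 2) ξ₂ = 506.7 → ξ₂ = 104.9 kmol, ξ₁ = 296.9 kmol.
Outlet amounts (n = n₀ + Σ ν·ξ):
  D: 639 − 1(296.9) − 2(104.9) = 132.3
  F: 0 + 2(296.9) = 593.8
  H: 0 + 1(104.9) = 104.9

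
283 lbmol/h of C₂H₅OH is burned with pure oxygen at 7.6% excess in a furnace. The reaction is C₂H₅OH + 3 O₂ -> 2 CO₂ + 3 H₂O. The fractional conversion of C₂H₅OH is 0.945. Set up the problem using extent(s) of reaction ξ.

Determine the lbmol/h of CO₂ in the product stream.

Stoichiometric O₂ = 3 × 283 = 849 lbmol/h; O₂ fed = 849 × 1.076 = 913.5 lbmol/h.
Fuel reacted = 0.945 × 283 → ξ = 267.4 lbmol/h.
Outlet (n = n₀ + ν ξ):
  C₂H₅OH: 283 − 1(267.4) = 15.56
  O₂: 913.5 − 3(267.4) = 111.2
  CO₂: 0 + 2(267.4) = 534.9
  H₂O: 0 + 3(267.4) = 802.3

535 lbmol/h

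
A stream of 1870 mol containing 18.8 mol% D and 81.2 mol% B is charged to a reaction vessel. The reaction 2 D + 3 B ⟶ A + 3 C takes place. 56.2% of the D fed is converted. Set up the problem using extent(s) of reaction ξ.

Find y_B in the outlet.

0.69

D reacted = 0.562 × 351.6 = 197.6 mol; ν_D = −2, so ξ = 197.6/2 = 98.79 mol.
Outlet amounts (n = n₀ + ν ξ):
  D: 351.6 − 2(98.79) = 154
  B: 1518 − 3(98.79) = 1222
  A: 0 + 1(98.79) = 98.79
  C: 0 + 3(98.79) = 296.4
Total out = 1771 mol; y_B = 1222 / 1771 = 0.69.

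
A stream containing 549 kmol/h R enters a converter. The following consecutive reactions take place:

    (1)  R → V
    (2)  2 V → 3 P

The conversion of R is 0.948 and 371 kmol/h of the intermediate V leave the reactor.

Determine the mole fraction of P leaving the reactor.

Conversion of R: R consumed = 1ξ₁ = 0.948 × 549 → ξ₁ = 520.5 kmol/h.
V balance: n_V = 0 + 1ξ₁ − 2ξ₂ = 371 → ξ₂ = (1·520.5 − 371)/2 = 74.73 kmol/h.
Outlet amounts (n = n₀ + Σ ν·ξ):
  R: 549 − 1(520.5) = 28.55
  V: 0 + 1(520.5) − 2(74.73) = 371
  P: 0 + 3(74.73) = 224.2
Total out = 623.7 kmol/h; y_P = 224.2 / 623.7 = 0.3594.

0.359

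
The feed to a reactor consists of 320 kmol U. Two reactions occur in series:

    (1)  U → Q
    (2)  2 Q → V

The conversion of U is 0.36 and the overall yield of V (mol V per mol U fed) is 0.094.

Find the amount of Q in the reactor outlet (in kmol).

Conversion of U: U consumed = 1ξ₁ = 0.36 × 320 → ξ₁ = 115.2 kmol.
Yield of V: 1ξ₂ / 320 = 0.094 → ξ₂ = 30.08 kmol.
Outlet amounts (n = n₀ + Σ ν·ξ):
  U: 320 − 1(115.2) = 204.8
  Q: 0 + 1(115.2) − 2(30.08) = 55.04
  V: 0 + 1(30.08) = 30.08

55 kmol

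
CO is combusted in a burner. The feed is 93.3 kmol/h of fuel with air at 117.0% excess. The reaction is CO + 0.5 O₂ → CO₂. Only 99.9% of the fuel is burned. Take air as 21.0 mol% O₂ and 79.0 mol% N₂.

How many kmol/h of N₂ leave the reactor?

381 kmol/h

Stoichiometric O₂ = 0.5 × 93.3 = 46.65 kmol/h; O₂ fed = 46.65 × 2.170 = 101.2 kmol/h.
N₂ fed = 101.2 × 79/21 = 380.8 kmol/h.
Fuel reacted = 0.999 × 93.3 → ξ = 93.21 kmol/h.
Outlet (n = n₀ + ν ξ):
  CO: 93.3 − 1(93.21) = 0.0933
  O₂: 101.2 − 0.5(93.21) = 54.63
  N₂: 380.8 (inert)
  CO₂: 0 + 1(93.21) = 93.21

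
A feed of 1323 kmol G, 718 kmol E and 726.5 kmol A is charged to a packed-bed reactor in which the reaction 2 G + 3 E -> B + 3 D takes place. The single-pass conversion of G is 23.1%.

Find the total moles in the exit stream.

2610 kmol

G reacted = 0.231 × 1323 = 305.6 kmol; ν_G = −2, so ξ = 305.6/2 = 152.8 kmol.
Outlet amounts (n = n₀ + ν ξ):
  G: 1323 − 2(152.8) = 1017
  E: 718 − 3(152.8) = 259.6
  B: 0 + 1(152.8) = 152.8
  D: 0 + 3(152.8) = 458.4
  A: 726.5 (inert)
Total out = 1017 + 259.6 + 152.8 + 458.4 + 726.5 = 2615 kmol.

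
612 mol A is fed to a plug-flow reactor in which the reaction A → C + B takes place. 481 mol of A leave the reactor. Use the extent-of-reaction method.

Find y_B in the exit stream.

For A: n = n₀ − 1ξ → 481 = 612 − 1ξ, giving ξ = 131 mol.
Outlet amounts (n = n₀ + ν ξ):
  A: 612 − 1(131) = 481
  C: 0 + 1(131) = 131
  B: 0 + 1(131) = 131
Total out = 743 mol; y_B = 131 / 743 = 0.1763.

0.176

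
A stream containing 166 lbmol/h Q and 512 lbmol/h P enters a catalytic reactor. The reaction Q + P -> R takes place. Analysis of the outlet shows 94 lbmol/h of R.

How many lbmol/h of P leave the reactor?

418 lbmol/h

For R: n = n₀ + 1ξ → 94 = 0 + 1ξ, giving ξ = 94 lbmol/h.
Outlet amounts (n = n₀ + ν ξ):
  Q: 166 − 1(94) = 72
  P: 512 − 1(94) = 418
  R: 0 + 1(94) = 94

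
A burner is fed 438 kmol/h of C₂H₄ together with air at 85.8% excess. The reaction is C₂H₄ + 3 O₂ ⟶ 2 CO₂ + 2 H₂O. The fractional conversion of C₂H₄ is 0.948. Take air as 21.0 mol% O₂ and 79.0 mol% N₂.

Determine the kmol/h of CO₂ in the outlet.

830 kmol/h

Stoichiometric O₂ = 3 × 438 = 1314 kmol/h; O₂ fed = 1314 × 1.858 = 2441 kmol/h.
N₂ fed = 2441 × 79/21 = 9184 kmol/h.
Fuel reacted = 0.948 × 438 → ξ = 415.2 kmol/h.
Outlet (n = n₀ + ν ξ):
  C₂H₄: 438 − 1(415.2) = 22.78
  O₂: 2441 − 3(415.2) = 1196
  N₂: 9184 (inert)
  CO₂: 0 + 2(415.2) = 830.4
  H₂O: 0 + 2(415.2) = 830.4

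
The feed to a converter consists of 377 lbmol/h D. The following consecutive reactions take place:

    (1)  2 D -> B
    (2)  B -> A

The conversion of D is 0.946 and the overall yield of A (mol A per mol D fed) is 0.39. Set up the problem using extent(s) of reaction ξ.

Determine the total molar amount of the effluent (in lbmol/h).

Conversion of D: D consumed = 2ξ₁ = 0.946 × 377 → ξ₁ = 178.3 lbmol/h.
Yield of A: 1ξ₂ / 377 = 0.39 → ξ₂ = 147 lbmol/h.
Outlet amounts (n = n₀ + Σ ν·ξ):
  D: 377 − 2(178.3) = 20.36
  B: 0 + 1(178.3) − 1(147) = 31.29
  A: 0 + 1(147) = 147
Total out = 20.36 + 31.29 + 147 = 198.7 lbmol/h.

199 lbmol/h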